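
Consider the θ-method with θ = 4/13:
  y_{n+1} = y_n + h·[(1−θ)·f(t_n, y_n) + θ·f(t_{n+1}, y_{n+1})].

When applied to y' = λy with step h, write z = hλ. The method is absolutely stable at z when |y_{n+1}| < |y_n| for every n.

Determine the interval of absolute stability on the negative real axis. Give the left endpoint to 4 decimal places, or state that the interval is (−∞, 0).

z∈(-5.2000,0).

On y'=λy, z=hλ:
  y_{n+1} = y_n + z·[9/13·y_n + 4/13·y_{n+1}] ⇒ (1 − 4/13z)y_{n+1} = (1 + 9/13z)y_n
  R(z) = (1 + 9/13z)/(1 − 4/13z).

Need |R(x)|<1, x<0.
x=-0.59: |R|=0.5007
R=−1: 1+9/13x = −1+4/13x ⇒ -5/13x=2 ⇒ x=2/(-5/13)=-5.2000
Confirm numerically:
  x=-3.843: |R|=0.76086 <1
  x=-3.572: |R|=0.70170 <1
  x=-3.080: |R|=0.58136 <1
  x=-2.101: |R|=0.27607 <1
  x=-5.538: |R|=1.04808 >1
  x=-5.341: |R|=1.02052 >1
So |R|<1 on (-5.2000, 0).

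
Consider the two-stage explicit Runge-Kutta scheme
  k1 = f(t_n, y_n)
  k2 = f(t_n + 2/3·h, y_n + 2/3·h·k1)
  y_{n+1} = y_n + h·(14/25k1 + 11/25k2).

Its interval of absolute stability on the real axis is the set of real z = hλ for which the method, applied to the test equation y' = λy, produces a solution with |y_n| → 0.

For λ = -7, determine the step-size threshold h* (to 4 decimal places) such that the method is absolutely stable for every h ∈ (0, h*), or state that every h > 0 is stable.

(-3.4091,0); λ=-7 ⇒ h* = (75/22)/7 = 0.4870.

Test eqn y'=λy, z=hλ:
  k1=λy_n ⇒ h·k1=z·y_n;  k2=λ(1+2/3z)y_n ⇒ h·k2=z(1+2/3z)y_n
  y_{n+1}/y_n = 1 + 14/25z + 11/25z(1+2/3z) = 1 + z + 22/75z²
  R(z) = 1 + z + 22/75z².

Boundary: |R(x)|=1, x<0.
x=-1.55: |R|=0.1547
R=1: x+22/75x²=0 ⇒ x=−75/22=-3.4091; min R=1−1/(4·22/75)=0.1477>−1
Confirm numerically:
  x=-2.971: |R|=0.61821 <1
  x=-2.678: |R|=0.42569 <1
  x=-1.639: |R|=0.14899 <1
  x=-3.993: |R|=1.68392 >1
  x=-3.744: |R|=1.36781 >1
Stable set (-3.4091, 0).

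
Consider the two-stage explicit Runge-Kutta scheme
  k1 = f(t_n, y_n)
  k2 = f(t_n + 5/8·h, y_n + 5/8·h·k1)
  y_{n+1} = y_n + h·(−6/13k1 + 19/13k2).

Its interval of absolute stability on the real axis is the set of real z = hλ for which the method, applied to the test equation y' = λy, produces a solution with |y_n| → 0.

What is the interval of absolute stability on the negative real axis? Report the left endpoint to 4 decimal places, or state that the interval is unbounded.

z∈(-1.0947,0).

With y'=λy (z=hλ):
  k1=λy_n ⇒ h·k1=z·y_n;  k2=λ(1+5/8z)y_n ⇒ h·k2=z(1+5/8z)y_n
  y_{n+1}/y_n = 1 − 6/13z + 19/13z(1+5/8z) = 1 + z + 95/104z²
  so R(z) = 1 + z + 95/104z².

Solve |R(x)|<1 on ℝ⁻.
x=-1.21: |R|=1.1274
R=1: x+95/104x²=0 ⇒ x=−104/95=-1.0947; min R=1−1/(4·95/104)=0.7263>−1
Confirm numerically:
  x=-1.063: |R|=0.96918 <1
  x=-0.824: |R|=0.79622 <1
  x=-0.520: |R|=0.72700 <1
  x=-0.490: |R|=0.72932 <1
  x=-1.413: |R|=1.41079 >1
  x=-1.308: |R|=1.25481 >1
  x=-1.218: |R|=1.13714 >1
So |R|<1 on (-1.0947, 0).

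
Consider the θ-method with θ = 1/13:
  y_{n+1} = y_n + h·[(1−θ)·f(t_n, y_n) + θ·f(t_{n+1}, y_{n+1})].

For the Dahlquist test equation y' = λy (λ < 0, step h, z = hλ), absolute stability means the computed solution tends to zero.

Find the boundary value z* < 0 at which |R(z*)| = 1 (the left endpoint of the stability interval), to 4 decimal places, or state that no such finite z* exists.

z* = -2.3636.

With y'=λy (z=hλ):
  y_{n+1} = y_n + z·[12/13·y_n + 1/13·y_{n+1}] ⇒ (1 − 1/13z)y_{n+1} = (1 + 12/13z)y_n
  R(z) = (1 + 12/13z)/(1 − 1/13z).

Find x<0 with |R(x)|<1.
x=-0.91: |R|=0.1495
R=−1: 1+12/13x = −1+1/13x ⇒ -11/13x=2 ⇒ x=2/(-11/13)=-2.3636
Confirm numerically:
  x=-1.718: |R|=0.51746 <1
  x=-1.528: |R|=0.36729 <1
  x=-1.308: |R|=0.18843 <1
  x=-1.124: |R|=0.03455 <1
  x=-2.714: |R|=1.24526 >1
  x=-2.634: |R|=1.19023 >1
  x=-2.462: |R|=1.06998 >1
Interval (-2.3636, 0).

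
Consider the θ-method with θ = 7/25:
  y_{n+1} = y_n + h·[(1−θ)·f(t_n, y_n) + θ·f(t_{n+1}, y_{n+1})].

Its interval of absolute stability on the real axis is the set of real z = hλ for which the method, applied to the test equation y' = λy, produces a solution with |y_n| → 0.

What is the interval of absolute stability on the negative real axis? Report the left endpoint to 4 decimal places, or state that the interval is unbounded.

z∈(-4.5455,0).

Set f=λy, z=hλ:
  y_{n+1} = y_n + z·[18/25·y_n + 7/25·y_{n+1}] ⇒ (1 − 7/25z)y_{n+1} = (1 + 18/25z)y_n
  ⇒ R(z) = (1 + 18/25z)/(1 − 7/25z).

Solve |R(x)|<1 on ℝ⁻.
x=-1.72: |R|=0.1609
R=−1: 1+18/25x = −1+7/25x ⇒ -11/25x=2 ⇒ x=2/(-11/25)=-4.5455
Confirm numerically:
  x=-3.294: |R|=0.71355 <1
  x=-3.162: |R|=0.67713 <1
  x=-2.456: |R|=0.45525 <1
  x=-4.975: |R|=1.07898 >1
  x=-4.887: |R|=1.06345 >1
  x=-4.666: |R|=1.02300 >1
Interval (-4.5455, 0).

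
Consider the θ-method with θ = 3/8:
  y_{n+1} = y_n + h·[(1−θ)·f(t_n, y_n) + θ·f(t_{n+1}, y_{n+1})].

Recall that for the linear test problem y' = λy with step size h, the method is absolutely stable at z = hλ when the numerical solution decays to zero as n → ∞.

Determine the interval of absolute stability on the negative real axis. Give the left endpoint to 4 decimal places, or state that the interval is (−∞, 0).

Set f=λy, z=hλ:
  y_{n+1} = y_n + z·[5/8·y_n + 3/8·y_{n+1}] ⇒ (1 − 3/8z)y_{n+1} = (1 + 5/8z)y_n
  R(z) = (1 + 5/8z)/(1 − 3/8z).

Find x<0 with |R(x)|<1.
x=-0.53: |R|=0.5579
R=−1: 1+5/8x = −1+3/8x ⇒ -1/4x=2 ⇒ x=2/(-1/4)=-8.0000
Confirm numerically:
  x=-6.197: |R|=0.86439 <1
  x=-4.503: |R|=0.67483 <1
  x=-3.347: |R|=0.48417 <1
  x=-3.231: |R|=0.46092 <1
  x=-8.284: |R|=1.01729 >1
  x=-8.226: |R|=1.01383 >1
So |R|<1 on (-8.0000, 0).

z∈(-8.0000,0).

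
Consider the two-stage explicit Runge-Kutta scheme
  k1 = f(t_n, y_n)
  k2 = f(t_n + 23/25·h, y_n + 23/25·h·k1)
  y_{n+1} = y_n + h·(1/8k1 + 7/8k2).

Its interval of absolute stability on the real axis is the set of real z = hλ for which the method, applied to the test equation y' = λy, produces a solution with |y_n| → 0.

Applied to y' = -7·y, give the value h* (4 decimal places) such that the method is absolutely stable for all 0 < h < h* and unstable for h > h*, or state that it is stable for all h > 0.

(-1.2422,0); λ=-7 ⇒ h* = (200/161)/7 = 0.1775.

Set f=λy, z=hλ:
  k1=λy_n ⇒ h·k1=z·y_n;  k2=λ(1+23/25z)y_n ⇒ h·k2=z(1+23/25z)y_n
  y_{n+1}/y_n = 1 + 1/8z + 7/8z(1+23/25z) = 1 + z + 161/200z²
  Hence R(z) = 1 + z + 161/200z².

Boundary: |R(x)|=1, x<0.
x=-0.94: |R|=0.7713
R=1: x+161/200x²=0 ⇒ x=−200/161=-1.2422; min R=1−1/(4·161/200)=0.6894>−1
Confirm numerically:
  x=-1.189: |R|=0.94905 <1
  x=-1.081: |R|=0.85969 <1
  x=-1.062: |R|=0.84591 <1
  x=-0.501: |R|=0.70106 <1
  x=-1.799: |R|=1.80630 >1
  x=-1.295: |R|=1.05501 >1
Interval (-1.2422, 0).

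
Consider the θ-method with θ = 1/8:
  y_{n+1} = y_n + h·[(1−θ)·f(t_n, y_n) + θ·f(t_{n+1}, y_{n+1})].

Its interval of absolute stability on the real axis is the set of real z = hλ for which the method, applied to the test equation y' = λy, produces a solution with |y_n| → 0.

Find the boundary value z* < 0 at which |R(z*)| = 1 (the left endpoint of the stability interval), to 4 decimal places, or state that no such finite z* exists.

On y'=λy, z=hλ:
  y_{n+1} = y_n + z·[7/8·y_n + 1/8·y_{n+1}] ⇒ (1 − 1/8z)y_{n+1} = (1 + 7/8z)y_n
  so R(z) = (1 + 7/8z)/(1 − 1/8z).

Boundary: |R(x)|=1, x<0.
x=-1.01: |R|=0.1032
R=−1: 1+7/8x = −1+1/8x ⇒ -3/4x=2 ⇒ x=2/(-3/4)=-2.6667
Confirm numerically:
  x=-2.453: |R|=0.87736 <1
  x=-1.545: |R|=0.29492 <1
  x=-1.108: |R|=0.02679 <1
  x=-3.148: |R|=1.25906 >1
  x=-2.930: |R|=1.14456 >1
Interval (-2.6667, 0).

left endpoint -2.6667.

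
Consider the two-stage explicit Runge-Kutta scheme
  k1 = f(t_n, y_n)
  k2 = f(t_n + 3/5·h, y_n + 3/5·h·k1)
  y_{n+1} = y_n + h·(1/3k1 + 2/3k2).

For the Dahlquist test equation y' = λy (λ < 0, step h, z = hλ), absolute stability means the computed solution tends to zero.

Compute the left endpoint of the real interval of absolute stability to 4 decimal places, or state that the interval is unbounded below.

Set f=λy, z=hλ:
  k1=λy_n ⇒ h·k1=z·y_n;  k2=λ(1+3/5z)y_n ⇒ h·k2=z(1+3/5z)y_n
  y_{n+1}/y_n = 1 + 1/3z + 2/3z(1+3/5z) = 1 + z + 2/5z²
  ⇒ R(z) = 1 + z + 2/5z².

Need |R(x)|<1, x<0.
x=-1.51: |R|=0.4020
R=1: x+2/5x²=0 ⇒ x=−5/2=-2.5000; min R=1−1/(4·2/5)=0.3750>−1
Confirm numerically:
  x=-2.379: |R|=0.88486 <1
  x=-2.241: |R|=0.76783 <1
  x=-2.173: |R|=0.71577 <1
  x=-1.910: |R|=0.54924 <1
  x=-3.004: |R|=1.60561 >1
  x=-2.762: |R|=1.28946 >1
Interval (-2.5000, 0).

left endpoint -2.5000.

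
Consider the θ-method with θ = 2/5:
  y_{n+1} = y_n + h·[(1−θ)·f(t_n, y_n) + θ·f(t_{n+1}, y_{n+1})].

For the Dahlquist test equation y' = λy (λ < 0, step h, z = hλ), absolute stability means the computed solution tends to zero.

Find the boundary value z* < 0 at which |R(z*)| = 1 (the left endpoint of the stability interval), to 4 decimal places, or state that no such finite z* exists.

z* = -10.0000.

Set f=λy, z=hλ:
  y_{n+1} = y_n + z·[3/5·y_n + 2/5·y_{n+1}] ⇒ (1 − 2/5z)y_{n+1} = (1 + 3/5z)y_n
  so R(z) = (1 + 3/5z)/(1 − 2/5z).

Solve |R(x)|<1 on ℝ⁻.
x=-0.86: |R|=0.3601
R=−1: 1+3/5x = −1+2/5x ⇒ -1/5x=2 ⇒ x=2/(-1/5)=-10.0000
Confirm numerically:
  x=-7.181: |R|=0.85441 <1
  x=-6.832: |R|=0.83026 <1
  x=-6.783: |R|=0.82673 <1
  x=-5.305: |R|=0.69923 <1
  x=-10.576: |R|=1.02203 >1
  x=-10.380: |R|=1.01475 >1
  x=-10.149: |R|=1.00589 >1
So |R|<1 on (-10.0000, 0).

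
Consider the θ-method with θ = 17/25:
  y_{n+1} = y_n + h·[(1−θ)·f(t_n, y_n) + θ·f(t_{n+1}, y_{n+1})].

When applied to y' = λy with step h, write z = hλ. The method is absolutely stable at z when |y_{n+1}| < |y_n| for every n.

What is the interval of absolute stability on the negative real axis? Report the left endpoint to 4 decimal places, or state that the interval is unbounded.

On y'=λy, z=hλ:
  y_{n+1} = y_n + z·[8/25·y_n + 17/25·y_{n+1}] ⇒ (1 − 17/25z)y_{n+1} = (1 + 8/25z)y_n
  so R(z) = (1 + 8/25z)/(1 − 17/25z).

Boundary: |R(x)|=1, x<0.
x=-1.79: |R|=0.1927
x=-2: |R|=0.1525
x=-10: |R|=0.2821
x=-100: |R|=0.4493
θ=17/25≥1/2 ⇒ |1+8/25x|<|1−17/25x| ∀x<0 ⇒ unbounded interval.

unbounded; (−∞, 0).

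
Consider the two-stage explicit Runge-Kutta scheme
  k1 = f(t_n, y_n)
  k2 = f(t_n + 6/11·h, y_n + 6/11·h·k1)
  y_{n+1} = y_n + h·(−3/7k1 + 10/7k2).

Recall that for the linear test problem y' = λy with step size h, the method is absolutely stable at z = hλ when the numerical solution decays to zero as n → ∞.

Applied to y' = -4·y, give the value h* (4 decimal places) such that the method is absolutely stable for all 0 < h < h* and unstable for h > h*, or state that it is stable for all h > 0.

With y'=λy (z=hλ):
  k1=λy_n ⇒ h·k1=z·y_n;  k2=λ(1+6/11z)y_n ⇒ h·k2=z(1+6/11z)y_n
  y_{n+1}/y_n = 1 − 3/7z + 10/7z(1+6/11z) = 1 + z + 60/77z²
  R(z) = 1 + z + 60/77z².

Find x<0 with |R(x)|<1.
x=-1.08: |R|=0.8289
R=1: x+60/77x²=0 ⇒ x=−77/60=-1.2833; min R=1−1/(4·60/77)=0.6792>−1
Confirm numerically:
  x=-1.029: |R|=0.79607 <1
  x=-1.009: |R|=0.78431 <1
  x=-0.940: |R|=0.74852 <1
  x=-1.532: |R|=1.29685 >1
  x=-1.308: |R|=1.02514 >1
Stable set (-1.2833, 0).

(-1.2833,0); λ=-4 ⇒ h* = (77/60)/4 = 0.3208.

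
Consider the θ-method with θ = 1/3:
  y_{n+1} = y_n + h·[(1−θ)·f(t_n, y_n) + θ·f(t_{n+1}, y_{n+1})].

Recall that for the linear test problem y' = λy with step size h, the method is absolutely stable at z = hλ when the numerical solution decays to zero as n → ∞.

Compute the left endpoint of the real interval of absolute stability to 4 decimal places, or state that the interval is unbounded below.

With y'=λy (z=hλ):
  y_{n+1} = y_n + z·[2/3·y_n + 1/3·y_{n+1}] ⇒ (1 − 1/3z)y_{n+1} = (1 + 2/3z)y_n
  R(z) = (1 + 2/3z)/(1 − 1/3z).

Solve |R(x)|<1 on ℝ⁻.
x=-0.94: |R|=0.2843
R=−1: 1+2/3x = −1+1/3x ⇒ -1/3x=2 ⇒ x=2/(-1/3)=-6.0000
Confirm numerically:
  x=-5.208: |R|=0.90351 <1
  x=-3.198: |R|=0.54792 <1
  x=-2.697: |R|=0.42022 <1
  x=-6.320: |R|=1.03433 >1
  x=-6.227: |R|=1.02460 >1
Stable set (-6.0000, 0).

z* = -6.0000.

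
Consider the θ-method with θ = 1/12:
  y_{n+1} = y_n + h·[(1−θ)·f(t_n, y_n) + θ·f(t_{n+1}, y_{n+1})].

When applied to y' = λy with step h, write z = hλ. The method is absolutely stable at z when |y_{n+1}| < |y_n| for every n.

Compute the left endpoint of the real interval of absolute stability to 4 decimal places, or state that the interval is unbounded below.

On y'=λy, z=hλ:
  y_{n+1} = y_n + z·[11/12·y_n + 1/12·y_{n+1}] ⇒ (1 − 1/12z)y_{n+1} = (1 + 11/12z)y_n
  R(z) = (1 + 11/12z)/(1 − 1/12z).

Boundary: |R(x)|=1, x<0.
x=-1.14: |R|=0.0411
R=−1: 1+11/12x = −1+1/12x ⇒ -5/6x=2 ⇒ x=2/(-5/6)=-2.4000
Confirm numerically:
  x=-2.300: |R|=0.93007 <1
  x=-2.298: |R|=0.92866 <1
  x=-1.517: |R|=0.34675 <1
  x=-1.397: |R|=0.25132 <1
  x=-2.709: |R|=1.21008 >1
  x=-2.474: |R|=1.05113 >1
  x=-2.451: |R|=1.03529 >1
Interval (-2.4000, 0).

z* = -2.4000.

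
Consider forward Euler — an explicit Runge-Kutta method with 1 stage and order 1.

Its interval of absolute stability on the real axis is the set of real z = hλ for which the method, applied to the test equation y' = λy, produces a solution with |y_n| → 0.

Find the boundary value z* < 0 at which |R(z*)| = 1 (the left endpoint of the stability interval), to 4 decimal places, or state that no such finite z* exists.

left endpoint -2.0000.

Set f=λy, z=hλ:
  order 1, 1-stage ⇒ R(z)=1+z
  (e.g. R(-0.47)=0.53000, |R|=0.53000)

Need |R(x)|<1, x<0.
x=-0.47: |R|=0.5300
|R(-2.19)|=1.1900 |R(-1.07)|=0.0700 |R(-0.84)|=0.1600
Bisect:
  x_lo=-2.8273 |R|=1.8273  x_hi=-0.3770 |R|=0.6230
  mid=-1.60216 |R|=0.60216 →hi
  mid=-2.21472 |R|=1.21472 →lo
  mid=-1.90844 |R|=0.90844 →hi
  mid=-2.06158 |R|=1.06158 →lo
  mid=-1.98501 |R|=0.98501 →hi
  mid=-2.02329 |R|=1.02329 →lo
  mid=-2.00415 |R|=1.00415 →lo
  mid=-1.99458 |R|=0.99458 →hi
  mid=-1.99937 |R|=0.99937 →hi
  mid=-2.00176 |R|=1.00176 →lo
  ...
  [-2.00011,-1.99996] ⇒ x*=-2.0000
Stable set (-2.0000, 0).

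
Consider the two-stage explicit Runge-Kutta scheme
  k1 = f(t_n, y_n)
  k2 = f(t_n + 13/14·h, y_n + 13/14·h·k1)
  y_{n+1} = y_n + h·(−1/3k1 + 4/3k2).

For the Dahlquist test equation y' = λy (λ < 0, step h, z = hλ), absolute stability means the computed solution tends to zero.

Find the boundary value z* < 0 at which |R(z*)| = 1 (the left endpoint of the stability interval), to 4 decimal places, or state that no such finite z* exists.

z* = -0.8077.

Test eqn y'=λy, z=hλ:
  k1=λy_n ⇒ h·k1=z·y_n;  k2=λ(1+13/14z)y_n ⇒ h·k2=z(1+13/14z)y_n
  y_{n+1}/y_n = 1 − 1/3z + 4/3z(1+13/14z) = 1 + z + 26/21z²
  Hence R(z) = 1 + z + 26/21z².

Boundary: |R(x)|=1, x<0.
x=-1.21: |R|=1.6027
R=1: x+26/21x²=0 ⇒ x=−21/26=-0.8077; min R=1−1/(4·26/21)=0.7981>−1
Confirm numerically:
  x=-0.489: |R|=0.80705 <1
  x=-0.474: |R|=0.80417 <1
  x=-0.357: |R|=0.80079 <1
  x=-1.389: |R|=1.99968 >1
  x=-1.325: |R|=1.84863 >1
  x=-0.989: |R|=1.22201 >1
So |R|<1 on (-0.8077, 0).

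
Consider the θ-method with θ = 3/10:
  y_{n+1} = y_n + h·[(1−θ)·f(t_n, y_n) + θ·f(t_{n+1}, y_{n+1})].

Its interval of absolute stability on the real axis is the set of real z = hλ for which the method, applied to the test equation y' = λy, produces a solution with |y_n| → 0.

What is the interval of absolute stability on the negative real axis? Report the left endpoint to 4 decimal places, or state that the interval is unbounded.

(-5.0000, 0).

On y'=λy, z=hλ:
  y_{n+1} = y_n + z·[7/10·y_n + 3/10·y_{n+1}] ⇒ (1 − 3/10z)y_{n+1} = (1 + 7/10z)y_n
  R(z) = (1 + 7/10z)/(1 − 3/10z).

Find x<0 with |R(x)|<1.
x=-0.65: |R|=0.4561
R=−1: 1+7/10x = −1+3/10x ⇒ -2/5x=2 ⇒ x=2/(-2/5)=-5.0000
Confirm numerically:
  x=-4.870: |R|=0.97887 <1
  x=-4.464: |R|=0.90834 <1
  x=-4.086: |R|=0.83574 <1
  x=-2.560: |R|=0.44796 <1
  x=-5.334: |R|=1.05138 >1
  x=-5.260: |R|=1.04034 >1
  x=-5.207: |R|=1.03232 >1
Interval (-5.0000, 0).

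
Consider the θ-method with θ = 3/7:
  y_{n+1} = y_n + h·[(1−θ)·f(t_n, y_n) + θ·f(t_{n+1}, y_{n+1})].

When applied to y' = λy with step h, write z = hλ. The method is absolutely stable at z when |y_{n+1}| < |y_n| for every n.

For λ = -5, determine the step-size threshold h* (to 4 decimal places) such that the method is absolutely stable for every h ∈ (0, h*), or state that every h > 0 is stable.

Test eqn y'=λy, z=hλ:
  y_{n+1} = y_n + z·[4/7·y_n + 3/7·y_{n+1}] ⇒ (1 − 3/7z)y_{n+1} = (1 + 4/7z)y_n
  so R(z) = (1 + 4/7z)/(1 − 3/7z).

Find x<0 with |R(x)|<1.
x=-0.67: |R|=0.4795
R=−1: 1+4/7x = −1+3/7x ⇒ -1/7x=2 ⇒ x=2/(-1/7)=-14.0000
Confirm numerically:
  x=-12.478: |R|=0.96575 <1
  x=-10.258: |R|=0.90094 <1
  x=-8.025: |R|=0.80772 <1
  x=-6.063: |R|=0.68490 <1
  x=-14.307: |R|=1.00615 >1
  x=-14.281: |R|=1.00564 >1
Stable set (-14.0000, 0).

(-14.0000,0); λ=-5 ⇒ h* = (14)/5 = 2.8000.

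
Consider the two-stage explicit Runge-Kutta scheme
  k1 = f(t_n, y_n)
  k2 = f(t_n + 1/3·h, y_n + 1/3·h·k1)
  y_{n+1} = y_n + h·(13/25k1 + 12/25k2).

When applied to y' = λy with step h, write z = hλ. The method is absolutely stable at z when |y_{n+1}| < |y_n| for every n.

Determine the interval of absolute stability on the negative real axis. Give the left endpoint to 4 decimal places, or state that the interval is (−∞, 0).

(-6.2500, 0).

Test eqn y'=λy, z=hλ:
  k1=λy_n ⇒ h·k1=z·y_n;  k2=λ(1+1/3z)y_n ⇒ h·k2=z(1+1/3z)y_n
  y_{n+1}/y_n = 1 + 13/25z + 12/25z(1+1/3z) = 1 + z + 4/25z²
  so R(z) = 1 + z + 4/25z².

Need |R(x)|<1, x<0.
x=-0.79: |R|=0.3099
R=1: x+4/25x²=0 ⇒ x=−25/4=-6.2500; min R=1−1/(4·4/25)=-0.5625>−1
Confirm numerically:
  x=-5.073: |R|=0.04465 <1
  x=-3.420: |R|=0.54858 <1
  x=-2.524: |R|=0.50471 <1
  x=-6.359: |R|=1.11090 >1
  x=-6.318: |R|=1.06874 >1
  x=-6.301: |R|=1.05142 >1
So |R|<1 on (-6.2500, 0).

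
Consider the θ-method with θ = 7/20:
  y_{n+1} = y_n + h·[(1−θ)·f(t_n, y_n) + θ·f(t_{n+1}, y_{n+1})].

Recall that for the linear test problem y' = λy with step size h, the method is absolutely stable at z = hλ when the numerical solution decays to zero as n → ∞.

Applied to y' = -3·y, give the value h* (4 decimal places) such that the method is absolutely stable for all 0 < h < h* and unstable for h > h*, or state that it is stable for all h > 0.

On y'=λy, z=hλ:
  y_{n+1} = y_n + z·[13/20·y_n + 7/20·y_{n+1}] ⇒ (1 − 7/20z)y_{n+1} = (1 + 13/20z)y_n
  so R(z) = (1 + 13/20z)/(1 − 7/20z).

Boundary: |R(x)|=1, x<0.
x=-0.54: |R|=0.5458
R=−1: 1+13/20x = −1+7/20x ⇒ -3/10x=2 ⇒ x=2/(-3/10)=-6.6667
Confirm numerically:
  x=-5.553: |R|=0.88650 <1
  x=-5.491: |R|=0.87929 <1
  x=-5.056: |R|=0.82553 <1
  x=-4.329: |R|=0.72117 <1
  x=-7.265: |R|=1.05067 >1
  x=-7.179: |R|=1.04376 >1
  x=-7.019: |R|=1.03058 >1
So |R|<1 on (-6.6667, 0).

(-6.6667,0); λ=-3 ⇒ h* = (20/3)/3 = 2.2222.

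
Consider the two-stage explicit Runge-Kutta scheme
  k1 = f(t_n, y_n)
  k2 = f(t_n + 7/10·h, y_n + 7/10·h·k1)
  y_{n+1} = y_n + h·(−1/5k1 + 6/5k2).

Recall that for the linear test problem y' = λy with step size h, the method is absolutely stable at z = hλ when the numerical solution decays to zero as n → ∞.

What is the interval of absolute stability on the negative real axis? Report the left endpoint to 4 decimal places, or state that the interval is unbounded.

z∈(-1.1905,0).

With y'=λy (z=hλ):
  k1=λy_n ⇒ h·k1=z·y_n;  k2=λ(1+7/10z)y_n ⇒ h·k2=z(1+7/10z)y_n
  y_{n+1}/y_n = 1 − 1/5z + 6/5z(1+7/10z) = 1 + z + 21/25z²
  so R(z) = 1 + z + 21/25z².

Boundary: |R(x)|=1, x<0.
x=-0.4: |R|=0.7344
R=1: x+21/25x²=0 ⇒ x=−25/21=-1.1905; min R=1−1/(4·21/25)=0.7024>−1
Confirm numerically:
  x=-0.869: |R|=0.76534 <1
  x=-0.836: |R|=0.75107 <1
  x=-1.716: |R|=1.75751 >1
  x=-1.580: |R|=1.51698 >1
  x=-1.451: |R|=1.31754 >1
Stable set (-1.1905, 0).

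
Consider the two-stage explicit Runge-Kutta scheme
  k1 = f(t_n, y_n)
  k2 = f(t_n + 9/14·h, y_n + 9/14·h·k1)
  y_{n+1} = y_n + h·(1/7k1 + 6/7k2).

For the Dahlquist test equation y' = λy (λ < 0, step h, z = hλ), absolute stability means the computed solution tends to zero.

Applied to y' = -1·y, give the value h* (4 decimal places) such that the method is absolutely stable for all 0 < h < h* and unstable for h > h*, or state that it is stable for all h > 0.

(-1.8148,0); λ=-1 ⇒ h* = (49/27)/1 = 1.8148.

On y'=λy, z=hλ:
  k1=λy_n ⇒ h·k1=z·y_n;  k2=λ(1+9/14z)y_n ⇒ h·k2=z(1+9/14z)y_n
  y_{n+1}/y_n = 1 + 1/7z + 6/7z(1+9/14z) = 1 + z + 27/49z²
  ⇒ R(z) = 1 + z + 27/49z².

Solve |R(x)|<1 on ℝ⁻.
x=-1.25: |R|=0.6110
R=1: x+27/49x²=0 ⇒ x=−49/27=-1.8148; min R=1−1/(4·27/49)=0.5463>−1
Confirm numerically:
  x=-1.614: |R|=0.82141 <1
  x=-1.441: |R|=0.70318 <1
  x=-0.957: |R|=0.54765 <1
  x=-0.907: |R|=0.54630 <1
  x=-2.200: |R|=1.46694 >1
  x=-1.979: |R|=1.17904 >1
So |R|<1 on (-1.8148, 0).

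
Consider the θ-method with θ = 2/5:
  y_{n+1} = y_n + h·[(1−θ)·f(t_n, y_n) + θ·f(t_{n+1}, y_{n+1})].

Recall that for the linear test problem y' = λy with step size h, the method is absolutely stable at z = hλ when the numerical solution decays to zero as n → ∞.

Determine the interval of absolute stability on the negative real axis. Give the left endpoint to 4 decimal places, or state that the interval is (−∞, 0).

Set f=λy, z=hλ:
  y_{n+1} = y_n + z·[3/5·y_n + 2/5·y_{n+1}] ⇒ (1 − 2/5z)y_{n+1} = (1 + 3/5z)y_n
  R(z) = (1 + 3/5z)/(1 − 2/5z).

Boundary: |R(x)|=1, x<0.
x=-0.75: |R|=0.4231
R=−1: 1+3/5x = −1+2/5x ⇒ -1/5x=2 ⇒ x=2/(-1/5)=-10.0000
Confirm numerically:
  x=-8.064: |R|=0.90837 <1
  x=-7.062: |R|=0.84637 <1
  x=-4.905: |R|=0.65598 <1
  x=-10.450: |R|=1.01737 >1
  x=-10.385: |R|=1.01494 >1
  x=-10.086: |R|=1.00342 >1
So |R|<1 on (-10.0000, 0).

(-10.0000, 0).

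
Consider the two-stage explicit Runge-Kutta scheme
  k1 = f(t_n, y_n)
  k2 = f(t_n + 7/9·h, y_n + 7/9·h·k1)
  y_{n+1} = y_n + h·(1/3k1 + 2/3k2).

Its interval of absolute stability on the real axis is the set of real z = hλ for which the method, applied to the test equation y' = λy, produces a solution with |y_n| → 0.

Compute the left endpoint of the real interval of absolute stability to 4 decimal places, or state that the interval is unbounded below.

z* = -1.9286.

Set f=λy, z=hλ:
  k1=λy_n ⇒ h·k1=z·y_n;  k2=λ(1+7/9z)y_n ⇒ h·k2=z(1+7/9z)y_n
  y_{n+1}/y_n = 1 + 1/3z + 2/3z(1+7/9z) = 1 + z + 14/27z²
  so R(z) = 1 + z + 14/27z².

Find x<0 with |R(x)|<1.
x=-1.78: |R|=0.8629
R=1: x+14/27x²=0 ⇒ x=−27/14=-1.9286; min R=1−1/(4·14/27)=0.5179>−1
Confirm numerically:
  x=-1.814: |R|=0.89223 <1
  x=-1.570: |R|=0.70810 <1
  x=-1.279: |R|=0.56921 <1
  x=-2.330: |R|=1.48499 >1
  x=-1.958: |R|=1.02988 >1
Interval (-1.9286, 0).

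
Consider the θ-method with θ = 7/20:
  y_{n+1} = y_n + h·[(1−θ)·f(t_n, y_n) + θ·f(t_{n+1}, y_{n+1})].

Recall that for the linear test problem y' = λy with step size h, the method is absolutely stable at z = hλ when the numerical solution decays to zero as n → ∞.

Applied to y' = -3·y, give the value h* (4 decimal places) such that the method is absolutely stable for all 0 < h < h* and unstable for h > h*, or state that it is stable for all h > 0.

Set f=λy, z=hλ:
  y_{n+1} = y_n + z·[13/20·y_n + 7/20·y_{n+1}] ⇒ (1 − 7/20z)y_{n+1} = (1 + 13/20z)y_n
  so R(z) = (1 + 13/20z)/(1 − 7/20z).

Boundary: |R(x)|=1, x<0.
x=-1.06: |R|=0.2268
R=−1: 1+13/20x = −1+7/20x ⇒ -3/10x=2 ⇒ x=2/(-3/10)=-6.6667
Confirm numerically:
  x=-6.268: |R|=0.96255 <1
  x=-4.382: |R|=0.72949 <1
  x=-3.204: |R|=0.51032 <1
  x=-7.078: |R|=1.03549 >1
  x=-7.055: |R|=1.03358 >1
  x=-6.828: |R|=1.01428 >1
Stable set (-6.6667, 0).

(-6.6667,0); λ=-3 ⇒ h* = (20/3)/3 = 2.2222.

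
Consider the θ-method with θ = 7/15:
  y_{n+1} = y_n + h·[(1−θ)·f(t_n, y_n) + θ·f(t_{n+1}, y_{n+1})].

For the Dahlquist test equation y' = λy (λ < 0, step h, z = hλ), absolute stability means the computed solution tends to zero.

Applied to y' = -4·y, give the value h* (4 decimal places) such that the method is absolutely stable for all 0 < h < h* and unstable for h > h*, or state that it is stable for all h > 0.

(-30.0000,0); λ=-4 ⇒ h* = (30)/4 = 7.5000.

Set f=λy, z=hλ:
  y_{n+1} = y_n + z·[8/15·y_n + 7/15·y_{n+1}] ⇒ (1 − 7/15z)y_{n+1} = (1 + 8/15z)y_n
  Hence R(z) = (1 + 8/15z)/(1 − 7/15z).

Solve |R(x)|<1 on ℝ⁻.
x=-1.14: |R|=0.2559
R=−1: 1+8/15x = −1+7/15x ⇒ -1/15x=2 ⇒ x=2/(-1/15)=-30.0000
Confirm numerically:
  x=-26.984: |R|=0.98521 <1
  x=-14.478: |R|=0.86659 <1
  x=-12.538: |R|=0.83008 <1
  x=-30.256: |R|=1.00113 >1
  x=-30.081: |R|=1.00036 >1
Stable set (-30.0000, 0).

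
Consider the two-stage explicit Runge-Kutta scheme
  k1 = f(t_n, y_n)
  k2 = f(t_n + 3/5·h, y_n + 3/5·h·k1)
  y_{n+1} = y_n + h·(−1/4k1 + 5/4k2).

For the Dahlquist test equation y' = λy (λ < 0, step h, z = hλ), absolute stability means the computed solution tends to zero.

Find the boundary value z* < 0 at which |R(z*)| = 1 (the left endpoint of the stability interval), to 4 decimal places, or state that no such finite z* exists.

On y'=λy, z=hλ:
  k1=λy_n ⇒ h·k1=z·y_n;  k2=λ(1+3/5z)y_n ⇒ h·k2=z(1+3/5z)y_n
  y_{n+1}/y_n = 1 − 1/4z + 5/4z(1+3/5z) = 1 + z + 3/4z²
  so R(z) = 1 + z + 3/4z².

Solve |R(x)|<1 on ℝ⁻.
x=-1.41: |R|=1.0811
R=1: x+3/4x²=0 ⇒ x=−4/3=-1.3333; min R=1−1/(4·3/4)=0.6667>−1
Confirm numerically:
  x=-0.911: |R|=0.71144 <1
  x=-0.874: |R|=0.69891 <1
  x=-0.708: |R|=0.66795 <1
  x=-0.550: |R|=0.67688 <1
  x=-1.859: |R|=1.73291 >1
  x=-1.674: |R|=1.42771 >1
  x=-1.509: |R|=1.19881 >1
Stable set (-1.3333, 0).

left endpoint -1.3333.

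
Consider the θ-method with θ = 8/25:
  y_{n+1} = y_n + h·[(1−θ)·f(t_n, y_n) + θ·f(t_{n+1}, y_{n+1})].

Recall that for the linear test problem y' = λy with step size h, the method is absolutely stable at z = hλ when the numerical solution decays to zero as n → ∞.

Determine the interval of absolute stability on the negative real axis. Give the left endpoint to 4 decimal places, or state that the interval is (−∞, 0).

Set f=λy, z=hλ:
  y_{n+1} = y_n + z·[17/25·y_n + 8/25·y_{n+1}] ⇒ (1 − 8/25z)y_{n+1} = (1 + 17/25z)y_n
  Hence R(z) = (1 + 17/25z)/(1 − 8/25z).

Need |R(x)|<1, x<0.
x=-1.09: |R|=0.1919
R=−1: 1+17/25x = −1+8/25x ⇒ -9/25x=2 ⇒ x=2/(-9/25)=-5.5556
Confirm numerically:
  x=-5.097: |R|=0.93726 <1
  x=-4.009: |R|=0.75612 <1
  x=-2.457: |R|=0.37552 <1
  x=-6.104: |R|=1.06685 >1
  x=-5.850: |R|=1.03691 >1
  x=-5.716: |R|=1.02042 >1
So |R|<1 on (-5.5556, 0).

(-5.5556, 0).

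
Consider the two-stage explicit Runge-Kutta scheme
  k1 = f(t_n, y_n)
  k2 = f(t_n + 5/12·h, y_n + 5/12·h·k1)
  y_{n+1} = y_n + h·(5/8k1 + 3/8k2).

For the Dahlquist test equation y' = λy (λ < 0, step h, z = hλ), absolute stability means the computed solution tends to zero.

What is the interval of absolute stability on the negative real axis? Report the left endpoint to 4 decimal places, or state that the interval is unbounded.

On y'=λy, z=hλ:
  k1=λy_n ⇒ h·k1=z·y_n;  k2=λ(1+5/12z)y_n ⇒ h·k2=z(1+5/12z)y_n
  y_{n+1}/y_n = 1 + 5/8z + 3/8z(1+5/12z) = 1 + z + 5/32z²
  so R(z) = 1 + z + 5/32z².

Boundary: |R(x)|=1, x<0.
x=-0.61: |R|=0.4481
R=1: x+5/32x²=0 ⇒ x=−32/5=-6.4000; min R=1−1/(4·5/32)=-0.6000>−1
Confirm numerically:
  x=-4.526: |R|=0.32527 <1
  x=-3.315: |R|=0.59793 <1
  x=-3.233: |R|=0.59983 <1
  x=-3.123: |R|=0.59907 <1
  x=-6.732: |R|=1.34922 >1
  x=-6.503: |R|=1.10466 >1
Interval (-6.4000, 0).

(-6.4000, 0).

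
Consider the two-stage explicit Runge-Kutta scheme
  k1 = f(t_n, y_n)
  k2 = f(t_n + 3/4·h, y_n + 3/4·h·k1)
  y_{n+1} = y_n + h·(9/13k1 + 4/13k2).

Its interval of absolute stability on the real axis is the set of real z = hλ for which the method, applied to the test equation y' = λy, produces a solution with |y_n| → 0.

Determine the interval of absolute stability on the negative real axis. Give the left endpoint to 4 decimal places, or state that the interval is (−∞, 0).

(-4.3333, 0).

Test eqn y'=λy, z=hλ:
  k1=λy_n ⇒ h·k1=z·y_n;  k2=λ(1+3/4z)y_n ⇒ h·k2=z(1+3/4z)y_n
  y_{n+1}/y_n = 1 + 9/13z + 4/13z(1+3/4z) = 1 + z + 3/13z²
  Hence R(z) = 1 + z + 3/13z².

Find x<0 with |R(x)|<1.
x=-0.75: |R|=0.3798
R=1: x+3/13x²=0 ⇒ x=−13/3=-4.3333; min R=1−1/(4·3/13)=-0.0833>−1
Confirm numerically:
  x=-4.286: |R|=0.95318 <1
  x=-3.920: |R|=0.62609 <1
  x=-3.620: |R|=0.40409 <1
  x=-2.865: |R|=0.02921 <1
  x=-4.582: |R|=1.26294 >1
  x=-4.368: |R|=1.03494 >1
Stable set (-4.3333, 0).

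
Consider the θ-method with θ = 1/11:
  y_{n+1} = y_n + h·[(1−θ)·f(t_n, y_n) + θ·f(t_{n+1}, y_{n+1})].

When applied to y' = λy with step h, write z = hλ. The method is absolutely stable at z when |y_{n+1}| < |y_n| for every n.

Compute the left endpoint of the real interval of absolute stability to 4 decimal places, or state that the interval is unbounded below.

z* = -2.4444.

Test eqn y'=λy, z=hλ:
  y_{n+1} = y_n + z·[10/11·y_n + 1/11·y_{n+1}] ⇒ (1 − 1/11z)y_{n+1} = (1 + 10/11z)y_n
  so R(z) = (1 + 10/11z)/(1 − 1/11z).

Boundary: |R(x)|=1, x<0.
x=-1.63: |R|=0.4196
R=−1: 1+10/11x = −1+1/11x ⇒ -9/11x=2 ⇒ x=2/(-9/11)=-2.4444
Confirm numerically:
  x=-2.279: |R|=0.88787 <1
  x=-1.943: |R|=0.65132 <1
  x=-1.155: |R|=0.04525 <1
  x=-2.808: |R|=1.23696 >1
  x=-2.687: |R|=1.15949 >1
  x=-2.517: |R|=1.04831 >1
Stable set (-2.4444, 0).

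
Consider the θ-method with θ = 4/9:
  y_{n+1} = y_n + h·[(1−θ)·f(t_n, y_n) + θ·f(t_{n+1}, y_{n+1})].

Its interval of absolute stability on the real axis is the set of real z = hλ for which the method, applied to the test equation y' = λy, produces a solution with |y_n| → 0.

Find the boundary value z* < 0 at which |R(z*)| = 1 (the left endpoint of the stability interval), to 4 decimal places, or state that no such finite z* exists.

left endpoint -18.0000.

With y'=λy (z=hλ):
  y_{n+1} = y_n + z·[5/9·y_n + 4/9·y_{n+1}] ⇒ (1 − 4/9z)y_{n+1} = (1 + 5/9z)y_n
  ⇒ R(z) = (1 + 5/9z)/(1 − 4/9z).

Solve |R(x)|<1 on ℝ⁻.
x=-0.99: |R|=0.3125
R=−1: 1+5/9x = −1+4/9x ⇒ -1/9x=2 ⇒ x=2/(-1/9)=-18.0000
Confirm numerically:
  x=-16.113: |R|=0.97431 <1
  x=-15.482: |R|=0.96450 <1
  x=-7.554: |R|=0.73363 <1
  x=-7.540: |R|=0.73289 <1
  x=-18.393: |R|=1.00476 >1
  x=-18.122: |R|=1.00150 >1
Stable set (-18.0000, 0).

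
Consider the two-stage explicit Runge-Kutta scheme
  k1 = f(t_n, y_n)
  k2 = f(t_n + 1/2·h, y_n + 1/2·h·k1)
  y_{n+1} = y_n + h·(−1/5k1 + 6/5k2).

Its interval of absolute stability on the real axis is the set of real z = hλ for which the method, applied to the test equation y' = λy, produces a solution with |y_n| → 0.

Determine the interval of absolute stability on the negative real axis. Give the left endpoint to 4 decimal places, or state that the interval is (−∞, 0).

Test eqn y'=λy, z=hλ:
  k1=λy_n ⇒ h·k1=z·y_n;  k2=λ(1+1/2z)y_n ⇒ h·k2=z(1+1/2z)y_n
  y_{n+1}/y_n = 1 − 1/5z + 6/5z(1+1/2z) = 1 + z + 3/5z²
  so R(z) = 1 + z + 3/5z².

Find x<0 with |R(x)|<1.
x=-0.45: |R|=0.6715
R=1: x+3/5x²=0 ⇒ x=−5/3=-1.6667; min R=1−1/(4·3/5)=0.5833>−1
Confirm numerically:
  x=-1.479: |R|=0.83346 <1
  x=-1.452: |R|=0.81298 <1
  x=-1.296: |R|=0.71177 <1
  x=-1.286: |R|=0.70628 <1
  x=-1.981: |R|=1.37362 >1
  x=-1.970: |R|=1.35854 >1
So |R|<1 on (-1.6667, 0).

(-1.6667, 0).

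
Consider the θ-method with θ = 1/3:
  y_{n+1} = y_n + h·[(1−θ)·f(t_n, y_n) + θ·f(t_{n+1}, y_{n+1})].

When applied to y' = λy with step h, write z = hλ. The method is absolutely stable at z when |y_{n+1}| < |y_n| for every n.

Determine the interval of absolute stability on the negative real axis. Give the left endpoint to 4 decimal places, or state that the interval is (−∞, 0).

z∈(-6.0000,0).

With y'=λy (z=hλ):
  y_{n+1} = y_n + z·[2/3·y_n + 1/3·y_{n+1}] ⇒ (1 − 1/3z)y_{n+1} = (1 + 2/3z)y_n
  so R(z) = (1 + 2/3z)/(1 − 1/3z).

Need |R(x)|<1, x<0.
x=-1.76: |R|=0.1092
R=−1: 1+2/3x = −1+1/3x ⇒ -1/3x=2 ⇒ x=2/(-1/3)=-6.0000
Confirm numerically:
  x=-5.201: |R|=0.90257 <1
  x=-3.957: |R|=0.70634 <1
  x=-3.040: |R|=0.50993 <1
  x=-2.784: |R|=0.44398 <1
  x=-6.550: |R|=1.05759 >1
  x=-6.227: |R|=1.02460 >1
Interval (-6.0000, 0).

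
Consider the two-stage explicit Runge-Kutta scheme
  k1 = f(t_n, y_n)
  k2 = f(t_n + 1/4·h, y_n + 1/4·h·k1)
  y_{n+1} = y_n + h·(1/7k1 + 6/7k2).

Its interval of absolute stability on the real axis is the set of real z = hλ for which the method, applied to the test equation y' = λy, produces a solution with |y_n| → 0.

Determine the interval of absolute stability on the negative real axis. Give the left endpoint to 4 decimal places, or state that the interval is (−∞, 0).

(-4.6667, 0).

Set f=λy, z=hλ:
  k1=λy_n ⇒ h·k1=z·y_n;  k2=λ(1+1/4z)y_n ⇒ h·k2=z(1+1/4z)y_n
  y_{n+1}/y_n = 1 + 1/7z + 6/7z(1+1/4z) = 1 + z + 3/14z²
  Hence R(z) = 1 + z + 3/14z².

Find x<0 with |R(x)|<1.
x=-1.54: |R|=0.0318
R=1: x+3/14x²=0 ⇒ x=−14/3=-4.6667; min R=1−1/(4·3/14)=-0.1667>−1
Confirm numerically:
  x=-4.148: |R|=0.53898 <1
  x=-3.447: |R|=0.09910 <1
  x=-3.328: |R|=0.04534 <1
  x=-3.027: |R|=0.06356 <1
  x=-5.162: |R|=1.54791 >1
  x=-5.010: |R|=1.36859 >1
  x=-4.845: |R|=1.18515 >1
Interval (-4.6667, 0).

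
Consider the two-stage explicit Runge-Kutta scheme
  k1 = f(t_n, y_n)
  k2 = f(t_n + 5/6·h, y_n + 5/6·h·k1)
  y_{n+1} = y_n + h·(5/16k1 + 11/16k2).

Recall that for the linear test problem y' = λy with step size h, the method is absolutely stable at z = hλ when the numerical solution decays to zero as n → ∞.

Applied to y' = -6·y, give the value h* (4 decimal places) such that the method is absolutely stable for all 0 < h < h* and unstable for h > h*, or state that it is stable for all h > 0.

Set f=λy, z=hλ:
  k1=λy_n ⇒ h·k1=z·y_n;  k2=λ(1+5/6z)y_n ⇒ h·k2=z(1+5/6z)y_n
  y_{n+1}/y_n = 1 + 5/16z + 11/16z(1+5/6z) = 1 + z + 55/96z²
  Hence R(z) = 1 + z + 55/96z².

Solve |R(x)|<1 on ℝ⁻.
x=-1.01: |R|=0.5744
R=1: x+55/96x²=0 ⇒ x=−96/55=-1.7455; min R=1−1/(4·55/96)=0.5636>−1
Confirm numerically:
  x=-1.646: |R|=0.90621 <1
  x=-1.289: |R|=0.66291 <1
  x=-0.829: |R|=0.56473 <1
  x=-2.302: |R|=1.73400 >1
  x=-2.268: |R|=1.67898 >1
  x=-1.820: |R|=1.07773 >1
So |R|<1 on (-1.7455, 0).

(-1.7455,0); λ=-6 ⇒ h* = (96/55)/6 = 0.2909.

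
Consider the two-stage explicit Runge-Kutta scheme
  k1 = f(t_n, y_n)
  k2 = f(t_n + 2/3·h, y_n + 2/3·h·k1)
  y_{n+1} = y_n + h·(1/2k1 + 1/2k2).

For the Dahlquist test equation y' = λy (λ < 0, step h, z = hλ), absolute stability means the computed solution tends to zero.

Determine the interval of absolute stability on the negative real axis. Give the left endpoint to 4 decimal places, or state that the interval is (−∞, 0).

z∈(-3.0000,0).

On y'=λy, z=hλ:
  k1=λy_n ⇒ h·k1=z·y_n;  k2=λ(1+2/3z)y_n ⇒ h·k2=z(1+2/3z)y_n
  y_{n+1}/y_n = 1 + 1/2z + 1/2z(1+2/3z) = 1 + z + 1/3z²
  Hence R(z) = 1 + z + 1/3z².

Find x<0 with |R(x)|<1.
x=-0.74: |R|=0.4425
R=1: x+1/3x²=0 ⇒ x=−3=-3.0000; min R=1−1/(4·1/3)=0.2500>−1
Confirm numerically:
  x=-2.361: |R|=0.49711 <1
  x=-1.724: |R|=0.26673 <1
  x=-1.649: |R|=0.25740 <1
  x=-1.251: |R|=0.27067 <1
  x=-3.294: |R|=1.32281 >1
  x=-3.266: |R|=1.28959 >1
  x=-3.076: |R|=1.07793 >1
Interval (-3.0000, 0).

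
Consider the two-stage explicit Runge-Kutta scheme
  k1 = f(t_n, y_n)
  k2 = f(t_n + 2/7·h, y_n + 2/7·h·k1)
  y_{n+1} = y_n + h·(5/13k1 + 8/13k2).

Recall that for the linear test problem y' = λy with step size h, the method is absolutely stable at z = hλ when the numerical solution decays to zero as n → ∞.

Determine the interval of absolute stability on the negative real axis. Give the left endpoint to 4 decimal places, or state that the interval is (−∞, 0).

(-5.6875, 0).

On y'=λy, z=hλ:
  k1=λy_n ⇒ h·k1=z·y_n;  k2=λ(1+2/7z)y_n ⇒ h·k2=z(1+2/7z)y_n
  y_{n+1}/y_n = 1 + 5/13z + 8/13z(1+2/7z) = 1 + z + 16/91z²
  R(z) = 1 + z + 16/91z².

Need |R(x)|<1, x<0.
x=-0.58: |R|=0.4791
R=1: x+16/91x²=0 ⇒ x=−91/16=-5.6875; min R=1−1/(4·16/91)=-0.4219>−1
Confirm numerically:
  x=-2.639: |R|=0.41450 <1
  x=-2.587: |R|=0.41028 <1
  x=-2.415: |R|=0.38955 <1
  x=-6.029: |R|=1.36201 >1
  x=-5.722: |R|=1.03471 >1
Stable set (-5.6875, 0).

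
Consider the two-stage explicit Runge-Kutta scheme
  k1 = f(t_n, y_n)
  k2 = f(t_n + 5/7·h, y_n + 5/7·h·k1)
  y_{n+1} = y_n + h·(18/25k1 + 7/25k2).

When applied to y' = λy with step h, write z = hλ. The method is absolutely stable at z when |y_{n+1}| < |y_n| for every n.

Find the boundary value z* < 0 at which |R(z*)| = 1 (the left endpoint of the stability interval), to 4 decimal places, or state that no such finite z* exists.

left endpoint -5.0000.

Test eqn y'=λy, z=hλ:
  k1=λy_n ⇒ h·k1=z·y_n;  k2=λ(1+5/7z)y_n ⇒ h·k2=z(1+5/7z)y_n
  y_{n+1}/y_n = 1 + 18/25z + 7/25z(1+5/7z) = 1 + z + 1/5z²
  R(z) = 1 + z + 1/5z².

Solve |R(x)|<1 on ℝ⁻.
x=-1.77: |R|=0.1434
R=1: x+1/5x²=0 ⇒ x=−5=-5.0000; min R=1−1/(4·1/5)=-0.2500>−1
Confirm numerically:
  x=-4.699: |R|=0.71712 <1
  x=-4.104: |R|=0.26456 <1
  x=-3.622: |R|=0.00178 <1
  x=-5.579: |R|=1.64605 >1
  x=-5.043: |R|=1.04337 >1
Stable set (-5.0000, 0).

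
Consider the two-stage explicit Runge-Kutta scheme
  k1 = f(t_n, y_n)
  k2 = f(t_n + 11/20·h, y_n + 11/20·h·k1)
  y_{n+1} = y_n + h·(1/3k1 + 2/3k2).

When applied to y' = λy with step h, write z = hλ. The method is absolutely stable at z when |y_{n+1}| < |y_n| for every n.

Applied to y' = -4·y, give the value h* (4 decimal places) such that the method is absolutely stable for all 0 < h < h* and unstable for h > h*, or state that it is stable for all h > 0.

Set f=λy, z=hλ:
  k1=λy_n ⇒ h·k1=z·y_n;  k2=λ(1+11/20z)y_n ⇒ h·k2=z(1+11/20z)y_n
  y_{n+1}/y_n = 1 + 1/3z + 2/3z(1+11/20z) = 1 + z + 11/30z²
  R(z) = 1 + z + 11/30z².

Solve |R(x)|<1 on ℝ⁻.
x=-1.46: |R|=0.3216
R=1: x+11/30x²=0 ⇒ x=−30/11=-2.7273; min R=1−1/(4·11/30)=0.3182>−1
Confirm numerically:
  x=-2.545: |R|=0.82991 <1
  x=-2.406: |R|=0.71657 <1
  x=-1.155: |R|=0.33414 <1
  x=-3.026: |R|=1.33145 >1
  x=-2.848: |R|=1.12607 >1
Stable set (-2.7273, 0).

(-2.7273,0); λ=-4 ⇒ h* = (30/11)/4 = 0.6818.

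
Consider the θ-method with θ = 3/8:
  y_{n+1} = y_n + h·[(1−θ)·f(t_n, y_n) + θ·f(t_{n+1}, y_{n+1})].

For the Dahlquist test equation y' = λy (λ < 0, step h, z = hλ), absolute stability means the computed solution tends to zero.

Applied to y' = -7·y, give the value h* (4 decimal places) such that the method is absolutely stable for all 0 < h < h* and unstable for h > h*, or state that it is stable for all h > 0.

(-8.0000,0); λ=-7 ⇒ h* = (8)/7 = 1.1429.

Set f=λy, z=hλ:
  y_{n+1} = y_n + z·[5/8·y_n + 3/8·y_{n+1}] ⇒ (1 − 3/8z)y_{n+1} = (1 + 5/8z)y_n
  R(z) = (1 + 5/8z)/(1 − 3/8z).

Boundary: |R(x)|=1, x<0.
x=-0.7: |R|=0.4455
R=−1: 1+5/8x = −1+3/8x ⇒ -1/4x=2 ⇒ x=2/(-1/4)=-8.0000
Confirm numerically:
  x=-7.800: |R|=0.98726 <1
  x=-5.797: |R|=0.82647 <1
  x=-4.567: |R|=0.68361 <1
  x=-8.381: |R|=1.02299 >1
  x=-8.349: |R|=1.02112 >1
  x=-8.122: |R|=1.00754 >1
Interval (-8.0000, 0).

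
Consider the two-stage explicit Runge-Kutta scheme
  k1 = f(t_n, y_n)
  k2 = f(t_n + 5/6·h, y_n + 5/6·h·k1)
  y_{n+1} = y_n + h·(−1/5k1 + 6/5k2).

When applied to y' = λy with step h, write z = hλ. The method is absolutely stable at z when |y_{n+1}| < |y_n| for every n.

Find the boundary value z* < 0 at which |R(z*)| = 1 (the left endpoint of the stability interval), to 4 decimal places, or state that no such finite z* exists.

left endpoint -1.0000.

With y'=λy (z=hλ):
  k1=λy_n ⇒ h·k1=z·y_n;  k2=λ(1+5/6z)y_n ⇒ h·k2=z(1+5/6z)y_n
  y_{n+1}/y_n = 1 − 1/5z + 6/5z(1+5/6z) = 1 + z + z²
  ⇒ R(z) = 1 + z + z².

Solve |R(x)|<1 on ℝ⁻.
x=-0.51: |R|=0.7501
R=1: x+1x²=0 ⇒ x=−1=-1.0000; min R=1−1/(4·1)=0.7500>−1
Confirm numerically:
  x=-0.972: |R|=0.97278 <1
  x=-0.619: |R|=0.76416 <1
  x=-0.536: |R|=0.75130 <1
  x=-0.448: |R|=0.75270 <1
  x=-1.457: |R|=1.66585 >1
  x=-1.161: |R|=1.18692 >1
  x=-1.049: |R|=1.05140 >1
Stable set (-1.0000, 0).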